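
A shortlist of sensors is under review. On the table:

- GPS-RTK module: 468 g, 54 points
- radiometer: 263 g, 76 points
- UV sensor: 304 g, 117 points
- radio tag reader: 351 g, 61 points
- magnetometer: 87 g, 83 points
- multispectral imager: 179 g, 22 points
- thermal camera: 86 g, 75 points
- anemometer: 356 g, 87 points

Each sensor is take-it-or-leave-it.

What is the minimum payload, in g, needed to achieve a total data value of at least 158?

173

Minimise g subject to total data value ≥ 158.
magnetometer + thermal camera reaches 158 using 173 g.
No combination under 173 g hits 158.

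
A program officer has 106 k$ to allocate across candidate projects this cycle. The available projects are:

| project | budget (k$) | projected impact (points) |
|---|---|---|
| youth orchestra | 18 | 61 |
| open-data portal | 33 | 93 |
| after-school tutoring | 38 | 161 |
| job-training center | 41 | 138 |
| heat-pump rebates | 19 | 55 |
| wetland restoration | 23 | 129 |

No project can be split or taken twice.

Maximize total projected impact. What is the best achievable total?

428

Taking the top-ratio projects first gives youth orchestra + after-school tutoring + heat-pump rebates + wetland restoration for 406 (98 k$).
Replace youth orchestra and heat-pump rebates with job-training center: the trade gains 22 net, giving 428 at 102 k$.
No other feasible combination exceeds 428.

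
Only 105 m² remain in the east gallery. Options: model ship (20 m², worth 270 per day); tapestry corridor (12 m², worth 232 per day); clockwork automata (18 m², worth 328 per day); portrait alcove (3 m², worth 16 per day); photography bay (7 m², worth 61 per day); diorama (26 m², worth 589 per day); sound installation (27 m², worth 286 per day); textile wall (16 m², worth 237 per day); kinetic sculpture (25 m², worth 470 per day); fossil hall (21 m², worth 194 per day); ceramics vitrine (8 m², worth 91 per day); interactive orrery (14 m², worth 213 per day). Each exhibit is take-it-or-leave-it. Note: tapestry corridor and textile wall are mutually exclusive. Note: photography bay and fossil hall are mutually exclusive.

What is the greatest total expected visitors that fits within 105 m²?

Tapestry corridor + clockwork automata + diorama + kinetic sculpture + ceramics vitrine + interactive orrery uses 103 of the 105 m² and totals 1923.

1923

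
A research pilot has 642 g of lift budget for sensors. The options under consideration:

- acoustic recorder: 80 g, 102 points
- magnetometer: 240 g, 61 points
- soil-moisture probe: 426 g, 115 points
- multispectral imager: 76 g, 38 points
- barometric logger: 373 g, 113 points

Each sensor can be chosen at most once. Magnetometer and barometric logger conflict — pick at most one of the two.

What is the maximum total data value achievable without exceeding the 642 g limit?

255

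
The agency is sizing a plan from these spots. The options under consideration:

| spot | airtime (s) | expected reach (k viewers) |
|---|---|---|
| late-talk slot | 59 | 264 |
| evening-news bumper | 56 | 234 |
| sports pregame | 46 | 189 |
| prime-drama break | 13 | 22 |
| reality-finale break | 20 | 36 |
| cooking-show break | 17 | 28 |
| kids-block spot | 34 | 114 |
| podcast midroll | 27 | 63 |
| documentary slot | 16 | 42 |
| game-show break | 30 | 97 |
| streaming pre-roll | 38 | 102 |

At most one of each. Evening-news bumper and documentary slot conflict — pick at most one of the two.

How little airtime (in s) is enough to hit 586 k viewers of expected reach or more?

145

Need the lightest bundle worth ≥ 586.
late-talk slot + evening-news bumper + game-show break: 595 expected reach at 145 s.
No combination under 145 s hits 586.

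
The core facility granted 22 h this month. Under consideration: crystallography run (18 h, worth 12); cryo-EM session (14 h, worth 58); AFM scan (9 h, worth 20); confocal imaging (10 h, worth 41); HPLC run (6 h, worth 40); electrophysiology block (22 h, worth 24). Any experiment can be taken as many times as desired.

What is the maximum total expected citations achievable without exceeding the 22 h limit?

121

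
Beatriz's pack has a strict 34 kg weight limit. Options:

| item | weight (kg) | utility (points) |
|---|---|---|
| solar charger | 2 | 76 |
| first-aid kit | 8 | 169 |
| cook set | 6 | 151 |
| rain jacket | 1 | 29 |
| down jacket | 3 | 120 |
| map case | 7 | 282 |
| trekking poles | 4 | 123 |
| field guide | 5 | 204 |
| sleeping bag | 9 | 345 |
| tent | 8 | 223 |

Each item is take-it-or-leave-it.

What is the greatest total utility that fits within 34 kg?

1250

Taking the top-ratio items first gives solar charger + rain jacket + down jacket + map case + trekking poles + field guide + sleeping bag for 1179 (31 kg).
The 5 kg tied up in rain jacket and trekking poles is better spent on tent — total rises to 1250 (34 kg).
The closest alternative, cook set + down jacket + map case + trekking poles + field guide + sleeping bag, reaches only 1225.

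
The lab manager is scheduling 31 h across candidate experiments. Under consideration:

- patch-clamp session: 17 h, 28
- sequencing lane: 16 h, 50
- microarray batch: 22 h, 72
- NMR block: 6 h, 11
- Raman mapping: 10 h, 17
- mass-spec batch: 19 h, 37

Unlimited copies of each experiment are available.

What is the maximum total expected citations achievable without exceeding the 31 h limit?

83

By expected citations per h: microarray batch 3.27, sequencing lane 3.12, mass-spec batch 1.95, NMR block 1.83 lead.
Microarray batch + NMR block uses 28 of the 31 h and totals 83.
No other feasible combination exceeds 83.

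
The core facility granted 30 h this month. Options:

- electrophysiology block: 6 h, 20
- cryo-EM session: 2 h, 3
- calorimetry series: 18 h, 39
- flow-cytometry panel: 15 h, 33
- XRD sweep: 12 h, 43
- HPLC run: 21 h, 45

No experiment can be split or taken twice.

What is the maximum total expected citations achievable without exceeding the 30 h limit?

82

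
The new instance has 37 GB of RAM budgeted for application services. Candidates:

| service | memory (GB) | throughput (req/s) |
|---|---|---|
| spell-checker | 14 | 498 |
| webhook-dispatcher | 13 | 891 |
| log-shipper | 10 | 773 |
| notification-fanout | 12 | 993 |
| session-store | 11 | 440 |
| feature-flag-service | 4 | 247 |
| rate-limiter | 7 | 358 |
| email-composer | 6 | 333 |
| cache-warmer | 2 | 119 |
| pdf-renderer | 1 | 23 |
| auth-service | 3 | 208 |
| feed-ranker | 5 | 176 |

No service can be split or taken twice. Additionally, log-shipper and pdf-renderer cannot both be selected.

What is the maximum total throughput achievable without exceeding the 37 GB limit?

Taking the top-ratio services first gives log-shipper + notification-fanout + feature-flag-service + email-composer + cache-warmer + auth-service for 2673 (37 GB).
The 13 GB tied up in feature-flag-service and email-composer and auth-service is better spent on webhook-dispatcher — total rises to 2776 (37 GB).
Next best is log-shipper + notification-fanout + feature-flag-service + email-composer + cache-warmer + auth-service at 2673 (37 GB) — short by 103.

2776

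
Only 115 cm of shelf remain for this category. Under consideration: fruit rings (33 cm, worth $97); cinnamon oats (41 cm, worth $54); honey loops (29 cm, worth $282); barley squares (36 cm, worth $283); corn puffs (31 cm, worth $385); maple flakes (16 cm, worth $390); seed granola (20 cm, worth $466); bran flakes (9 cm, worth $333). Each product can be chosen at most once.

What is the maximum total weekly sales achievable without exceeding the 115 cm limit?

1857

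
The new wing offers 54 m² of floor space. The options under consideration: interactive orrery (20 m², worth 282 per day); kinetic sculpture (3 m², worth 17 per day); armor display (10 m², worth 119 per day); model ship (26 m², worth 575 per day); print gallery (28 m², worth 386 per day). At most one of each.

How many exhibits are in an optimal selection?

The maximum expected visitors within 54 m² is 961.
model ship + print gallery hits 961 at 54 m².
Any selection reaching 961 contains exactly 2 exhibits.

2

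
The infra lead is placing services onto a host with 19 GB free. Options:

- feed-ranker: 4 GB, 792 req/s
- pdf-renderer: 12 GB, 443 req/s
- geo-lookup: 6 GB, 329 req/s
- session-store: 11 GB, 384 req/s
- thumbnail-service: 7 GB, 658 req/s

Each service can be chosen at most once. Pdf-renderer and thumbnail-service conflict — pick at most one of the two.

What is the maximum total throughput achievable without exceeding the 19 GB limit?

Taking feed-ranker + geo-lookup + thumbnail-service: 17 GB used, 1779 in throughput.
Next best is feed-ranker + thumbnail-service at 1450 (11 GB) — short by 329.

1779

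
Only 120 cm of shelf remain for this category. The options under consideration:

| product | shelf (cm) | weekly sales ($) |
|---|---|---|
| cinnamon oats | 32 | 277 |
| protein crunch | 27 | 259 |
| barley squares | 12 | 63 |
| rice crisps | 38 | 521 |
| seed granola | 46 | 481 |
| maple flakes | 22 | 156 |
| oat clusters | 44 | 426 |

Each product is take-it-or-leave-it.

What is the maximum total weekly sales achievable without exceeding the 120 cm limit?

1279

Taking the top-ratio products first gives protein crunch + rice crisps + seed granola for 1261 (111 cm).
The 27 cm tied up in protein crunch is better spent on cinnamon oats — total rises to 1279 (116 cm).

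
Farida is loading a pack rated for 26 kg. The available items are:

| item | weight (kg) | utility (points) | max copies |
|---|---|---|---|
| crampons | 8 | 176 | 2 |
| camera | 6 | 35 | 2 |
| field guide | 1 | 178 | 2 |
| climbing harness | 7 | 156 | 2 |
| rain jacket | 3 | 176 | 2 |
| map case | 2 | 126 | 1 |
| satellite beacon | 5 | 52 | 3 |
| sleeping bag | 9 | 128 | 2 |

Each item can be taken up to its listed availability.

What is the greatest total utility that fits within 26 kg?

1186

The ratio heuristic lands on 2×field guide + 2×climbing harness + 2×rain jacket + map case (1146) but leaves 2 kg idle.
Dropping 2×climbing harness frees 14 kg; slotting in 2×crampons (16 kg) lifts the total to 1186 at 26 kg.
No other feasible combination exceeds 1186.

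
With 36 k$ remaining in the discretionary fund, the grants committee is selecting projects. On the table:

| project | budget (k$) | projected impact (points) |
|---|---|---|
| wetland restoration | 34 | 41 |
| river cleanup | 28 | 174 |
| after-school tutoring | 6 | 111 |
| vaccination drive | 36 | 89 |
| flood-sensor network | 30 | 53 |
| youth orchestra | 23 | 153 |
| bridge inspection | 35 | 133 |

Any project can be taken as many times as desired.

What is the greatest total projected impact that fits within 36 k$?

Taking 6×after-school tutoring: 36 k$ used, 666 in projected impact.
That's the maximum — no swap from here does better than 666.

666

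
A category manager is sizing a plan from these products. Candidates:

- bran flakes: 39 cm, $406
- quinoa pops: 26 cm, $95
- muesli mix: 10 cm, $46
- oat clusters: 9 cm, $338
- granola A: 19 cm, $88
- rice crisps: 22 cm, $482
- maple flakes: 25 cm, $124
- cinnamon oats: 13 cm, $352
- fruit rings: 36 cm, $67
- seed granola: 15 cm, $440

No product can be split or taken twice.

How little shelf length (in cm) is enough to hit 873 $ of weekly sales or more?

Need the lightest bundle worth ≥ 873.
rice crisps + seed granola reaches 922 using 37 cm.
No combination under 37 cm hits 873.

37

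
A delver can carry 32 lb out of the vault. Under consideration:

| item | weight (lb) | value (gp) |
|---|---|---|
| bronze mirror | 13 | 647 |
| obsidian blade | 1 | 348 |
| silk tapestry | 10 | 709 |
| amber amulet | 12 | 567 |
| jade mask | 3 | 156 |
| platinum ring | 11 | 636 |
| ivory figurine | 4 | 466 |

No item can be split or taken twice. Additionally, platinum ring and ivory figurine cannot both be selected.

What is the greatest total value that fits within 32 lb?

2326

Taking bronze mirror + obsidian blade + silk tapestry + jade mask + ivory figurine: 31 lb used, 2326 in value.
That's the maximum — no feasible swap from here does better than 2326.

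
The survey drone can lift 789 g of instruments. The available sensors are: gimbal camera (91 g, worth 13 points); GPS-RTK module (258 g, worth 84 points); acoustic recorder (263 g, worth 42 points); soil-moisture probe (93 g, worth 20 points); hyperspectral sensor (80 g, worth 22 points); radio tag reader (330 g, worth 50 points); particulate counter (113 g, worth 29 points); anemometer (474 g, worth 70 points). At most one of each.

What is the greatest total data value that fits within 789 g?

Taking the top-ratio sensors first gives gimbal camera + GPS-RTK module + soil-moisture probe + hyperspectral sensor + particulate counter for 168 (635 g).
Dropping gimbal camera and soil-moisture probe frees 184 g; slotting in radio tag reader (330 g) lifts the total to 185 at 781 g.

185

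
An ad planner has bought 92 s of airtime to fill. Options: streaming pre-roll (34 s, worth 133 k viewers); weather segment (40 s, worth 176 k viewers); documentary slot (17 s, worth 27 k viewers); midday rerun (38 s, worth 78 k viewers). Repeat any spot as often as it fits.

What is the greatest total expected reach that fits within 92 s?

352

Best packing: 2×weather segment — 80 s, 352 total.
That's the maximum — no swap from here does better than 352.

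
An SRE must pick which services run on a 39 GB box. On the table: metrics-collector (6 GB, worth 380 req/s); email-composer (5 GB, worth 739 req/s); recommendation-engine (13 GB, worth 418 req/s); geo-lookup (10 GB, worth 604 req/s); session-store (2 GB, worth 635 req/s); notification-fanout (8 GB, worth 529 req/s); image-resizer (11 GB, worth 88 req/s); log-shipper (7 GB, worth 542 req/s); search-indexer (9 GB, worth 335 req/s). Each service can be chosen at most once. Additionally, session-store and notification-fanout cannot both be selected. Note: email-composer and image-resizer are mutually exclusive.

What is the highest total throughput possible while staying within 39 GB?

3235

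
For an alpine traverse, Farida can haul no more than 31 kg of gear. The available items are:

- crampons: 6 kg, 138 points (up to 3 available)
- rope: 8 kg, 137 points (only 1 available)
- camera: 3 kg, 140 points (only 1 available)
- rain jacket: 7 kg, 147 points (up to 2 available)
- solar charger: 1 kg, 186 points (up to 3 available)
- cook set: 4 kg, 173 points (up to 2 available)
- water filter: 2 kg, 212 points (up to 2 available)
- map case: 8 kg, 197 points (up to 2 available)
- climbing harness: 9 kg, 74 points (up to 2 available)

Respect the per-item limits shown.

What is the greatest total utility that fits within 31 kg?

1753

Taking the top-ratio items first gives camera + 3×solar charger + 2×cook set + 2×water filter + map case for 1665 (26 kg).
Replace map case with crampons + rain jacket: the trade gains 88 net, giving 1753 at 31 kg.
No other feasible combination exceeds 1753.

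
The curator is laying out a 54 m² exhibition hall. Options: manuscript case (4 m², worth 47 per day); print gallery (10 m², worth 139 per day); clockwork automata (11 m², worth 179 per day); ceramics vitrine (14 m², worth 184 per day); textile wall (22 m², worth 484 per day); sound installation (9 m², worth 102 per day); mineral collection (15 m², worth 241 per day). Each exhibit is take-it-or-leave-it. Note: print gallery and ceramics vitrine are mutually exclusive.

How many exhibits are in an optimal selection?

4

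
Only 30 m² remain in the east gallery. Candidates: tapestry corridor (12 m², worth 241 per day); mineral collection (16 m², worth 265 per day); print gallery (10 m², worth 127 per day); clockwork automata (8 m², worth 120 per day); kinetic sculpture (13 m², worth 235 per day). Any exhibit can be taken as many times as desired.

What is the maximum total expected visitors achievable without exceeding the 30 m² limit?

506

Filling by ratio: 2×tapestry corridor for 482, with 6 m² left unused.
The 12 m² tied up in tapestry corridor is better spent on mineral collection — total rises to 506 (28 m²).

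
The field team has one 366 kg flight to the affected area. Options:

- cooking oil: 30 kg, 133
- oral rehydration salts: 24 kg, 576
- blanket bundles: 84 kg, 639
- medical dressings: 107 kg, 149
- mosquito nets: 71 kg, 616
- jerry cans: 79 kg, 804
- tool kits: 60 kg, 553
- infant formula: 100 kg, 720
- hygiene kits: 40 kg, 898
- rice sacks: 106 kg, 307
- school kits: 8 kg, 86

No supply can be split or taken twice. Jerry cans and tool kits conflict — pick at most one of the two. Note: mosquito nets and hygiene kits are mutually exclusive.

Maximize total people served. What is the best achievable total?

Cooking oil + oral rehydration salts + blanket bundles + jerry cans + infant formula + hygiene kits + school kits uses 365 of the 366 kg and totals 3856.

3856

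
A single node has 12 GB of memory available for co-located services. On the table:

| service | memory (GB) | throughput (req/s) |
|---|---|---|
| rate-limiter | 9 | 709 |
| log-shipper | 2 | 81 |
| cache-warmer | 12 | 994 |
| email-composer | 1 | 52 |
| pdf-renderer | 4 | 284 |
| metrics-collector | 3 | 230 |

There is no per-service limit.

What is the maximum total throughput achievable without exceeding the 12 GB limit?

994

Ranking by ratio (throughput/GB): cache-warmer 82.83, rate-limiter 78.78, metrics-collector 76.67.
Best packing: cache-warmer — 12 GB, 994 total.
No other feasible combination exceeds 994.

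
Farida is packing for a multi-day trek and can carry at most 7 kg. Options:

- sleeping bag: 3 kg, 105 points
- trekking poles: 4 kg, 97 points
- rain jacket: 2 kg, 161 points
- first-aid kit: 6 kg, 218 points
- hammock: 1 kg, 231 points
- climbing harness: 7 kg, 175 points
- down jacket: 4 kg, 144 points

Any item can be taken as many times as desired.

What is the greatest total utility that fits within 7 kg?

Density check — hammock 231.00, rain jacket 80.50, first-aid kit 36.33 are the best per kg.
The ratio ordering already packs tightly: 7×hammock, 7 kg, 1617.

1617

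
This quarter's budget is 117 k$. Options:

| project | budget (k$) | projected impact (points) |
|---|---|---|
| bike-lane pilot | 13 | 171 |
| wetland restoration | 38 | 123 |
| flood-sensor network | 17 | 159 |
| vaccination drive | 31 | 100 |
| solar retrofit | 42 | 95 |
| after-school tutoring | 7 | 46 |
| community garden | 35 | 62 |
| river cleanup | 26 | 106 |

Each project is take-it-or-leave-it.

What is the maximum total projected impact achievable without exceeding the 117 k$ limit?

Bike-lane pilot + wetland restoration + flood-sensor network + after-school tutoring + river cleanup uses 101 of the 117 k$ and totals 605.
An exhaustive check of the 256 subsets confirms 605.

605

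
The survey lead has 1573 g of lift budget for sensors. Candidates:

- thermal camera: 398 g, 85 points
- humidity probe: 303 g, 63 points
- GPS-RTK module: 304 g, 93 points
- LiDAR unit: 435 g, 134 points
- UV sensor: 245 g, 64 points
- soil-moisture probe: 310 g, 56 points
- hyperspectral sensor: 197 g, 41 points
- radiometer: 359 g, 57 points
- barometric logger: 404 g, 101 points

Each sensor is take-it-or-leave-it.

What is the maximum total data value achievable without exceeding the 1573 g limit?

Ranking by ratio (data value/g): LiDAR unit 0.31, GPS-RTK module 0.31, UV sensor 0.26.
Greedy by ratio would take GPS-RTK module + LiDAR unit + UV sensor + barometric logger: 1388 g used, total 392.
Dropping UV sensor frees 245 g; slotting in thermal camera (398 g) lifts the total to 413 at 1541 g.
An exhaustive check of the 512 subsets confirms 413.

413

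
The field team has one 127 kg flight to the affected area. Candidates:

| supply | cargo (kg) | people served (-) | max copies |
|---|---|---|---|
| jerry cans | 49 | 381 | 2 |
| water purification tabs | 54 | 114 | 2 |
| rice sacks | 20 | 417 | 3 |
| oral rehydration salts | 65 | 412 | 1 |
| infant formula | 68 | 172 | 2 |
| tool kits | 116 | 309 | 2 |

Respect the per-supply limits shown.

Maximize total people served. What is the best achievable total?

1663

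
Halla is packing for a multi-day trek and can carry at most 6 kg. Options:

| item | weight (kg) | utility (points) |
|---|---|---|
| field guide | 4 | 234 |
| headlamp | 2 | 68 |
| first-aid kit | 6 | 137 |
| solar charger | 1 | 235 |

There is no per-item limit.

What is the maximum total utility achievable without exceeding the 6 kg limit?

1410

By utility per kg: solar charger 235.00, field guide 58.50, headlamp 34.00 lead.
6×solar charger uses 6 of the 6 kg and totals 1410.
Every other selection either busts 6 kg or fails to beat 1410.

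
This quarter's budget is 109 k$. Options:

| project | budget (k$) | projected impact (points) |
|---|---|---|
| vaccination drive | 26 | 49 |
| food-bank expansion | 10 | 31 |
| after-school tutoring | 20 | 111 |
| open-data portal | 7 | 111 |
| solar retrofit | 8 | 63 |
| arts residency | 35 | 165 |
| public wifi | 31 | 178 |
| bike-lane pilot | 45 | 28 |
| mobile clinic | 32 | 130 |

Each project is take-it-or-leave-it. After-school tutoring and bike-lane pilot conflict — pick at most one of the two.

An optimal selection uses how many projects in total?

5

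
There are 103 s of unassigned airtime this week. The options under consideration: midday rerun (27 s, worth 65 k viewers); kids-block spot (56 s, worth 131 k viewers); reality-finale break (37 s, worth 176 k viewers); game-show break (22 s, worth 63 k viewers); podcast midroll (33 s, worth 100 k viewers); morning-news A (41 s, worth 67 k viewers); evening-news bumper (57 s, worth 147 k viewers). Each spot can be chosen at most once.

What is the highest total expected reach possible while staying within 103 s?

341

A density-first pass picks reality-finale break + game-show break + podcast midroll — 339 at 92 s.
The 22 s tied up in game-show break is better spent on midday rerun — total rises to 341 (97 s).
That's the maximum — no swap from here does better than 341.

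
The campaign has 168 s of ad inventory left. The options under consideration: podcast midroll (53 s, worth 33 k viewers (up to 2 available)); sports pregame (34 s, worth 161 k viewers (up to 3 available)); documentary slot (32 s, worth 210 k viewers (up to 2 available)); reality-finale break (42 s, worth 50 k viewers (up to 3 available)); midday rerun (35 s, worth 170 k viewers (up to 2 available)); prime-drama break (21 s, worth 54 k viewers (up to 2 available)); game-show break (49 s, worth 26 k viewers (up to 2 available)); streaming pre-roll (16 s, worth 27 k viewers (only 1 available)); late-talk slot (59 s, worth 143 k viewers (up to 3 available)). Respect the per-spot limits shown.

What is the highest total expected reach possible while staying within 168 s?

921

The ratio ordering already packs tightly: sports pregame + 2×documentary slot + 2×midday rerun, 168 s, 921.
No other feasible combination exceeds 921.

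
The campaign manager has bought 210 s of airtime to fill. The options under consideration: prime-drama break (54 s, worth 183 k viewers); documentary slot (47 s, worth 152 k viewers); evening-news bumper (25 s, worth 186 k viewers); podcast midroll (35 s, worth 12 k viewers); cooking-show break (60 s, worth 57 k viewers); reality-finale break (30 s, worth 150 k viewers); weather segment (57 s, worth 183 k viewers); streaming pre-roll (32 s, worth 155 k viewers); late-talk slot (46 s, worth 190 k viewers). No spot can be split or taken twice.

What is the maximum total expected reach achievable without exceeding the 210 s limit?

Filling by ratio: prime-drama break + evening-news bumper + reality-finale break + streaming pre-roll + late-talk slot for 864, with 23 s left unused.
The 30 s tied up in reality-finale break is better spent on documentary slot — total rises to 866 (204 s).
Documentary slot + evening-news bumper + weather segment + streaming pre-roll + late-talk slot matches that 866 at 207 s; no feasible combination exceeds it.

866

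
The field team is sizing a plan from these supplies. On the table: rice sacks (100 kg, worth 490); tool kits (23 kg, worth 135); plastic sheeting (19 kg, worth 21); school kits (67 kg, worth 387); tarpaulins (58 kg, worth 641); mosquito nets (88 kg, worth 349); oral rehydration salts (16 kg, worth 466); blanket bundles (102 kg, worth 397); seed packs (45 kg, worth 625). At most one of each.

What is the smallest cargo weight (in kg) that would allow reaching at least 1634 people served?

119

Need the lightest bundle worth ≥ 1634.
Taking tarpaulins + oral rehydration salts + seed packs gives 1732 (≥ 1634) for 119 kg.
Any bundle with less than 119 kg falls short of 1634.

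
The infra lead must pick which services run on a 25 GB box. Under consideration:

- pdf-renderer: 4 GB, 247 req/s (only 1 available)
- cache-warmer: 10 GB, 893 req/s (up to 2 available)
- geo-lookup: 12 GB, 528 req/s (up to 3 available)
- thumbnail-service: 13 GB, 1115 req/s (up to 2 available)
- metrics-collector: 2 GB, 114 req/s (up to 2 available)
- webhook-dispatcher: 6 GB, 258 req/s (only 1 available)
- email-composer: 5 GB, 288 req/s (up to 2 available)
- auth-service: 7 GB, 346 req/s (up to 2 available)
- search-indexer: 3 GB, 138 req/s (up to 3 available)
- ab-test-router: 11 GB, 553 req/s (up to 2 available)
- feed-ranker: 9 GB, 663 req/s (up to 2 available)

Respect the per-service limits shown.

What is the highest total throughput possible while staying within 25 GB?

2122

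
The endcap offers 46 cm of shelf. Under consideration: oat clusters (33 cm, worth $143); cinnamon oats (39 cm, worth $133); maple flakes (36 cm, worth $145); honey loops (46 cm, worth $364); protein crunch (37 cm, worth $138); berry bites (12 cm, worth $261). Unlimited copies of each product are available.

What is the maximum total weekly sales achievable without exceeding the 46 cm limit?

Best packing: 3×berry bites — 36 cm, 783 total.
The spare 10 cm is too small for any remaining product, and no exchange beats 783.

783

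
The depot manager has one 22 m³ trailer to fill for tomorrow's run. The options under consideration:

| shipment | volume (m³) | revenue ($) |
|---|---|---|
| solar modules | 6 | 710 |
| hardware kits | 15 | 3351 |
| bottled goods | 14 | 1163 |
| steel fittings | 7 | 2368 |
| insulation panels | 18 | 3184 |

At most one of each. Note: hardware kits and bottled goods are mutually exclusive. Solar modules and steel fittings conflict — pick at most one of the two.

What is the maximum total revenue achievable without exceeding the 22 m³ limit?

5719

Ranking by ratio (revenue/m³): steel fittings 338.29, hardware kits 223.40, insulation panels 176.89.
The ratio ordering already packs tightly: hardware kits + steel fittings, 22 m³, 5719.
Every other selection either busts 22 m³ or breaks a pairing rule or fails to beat 5719.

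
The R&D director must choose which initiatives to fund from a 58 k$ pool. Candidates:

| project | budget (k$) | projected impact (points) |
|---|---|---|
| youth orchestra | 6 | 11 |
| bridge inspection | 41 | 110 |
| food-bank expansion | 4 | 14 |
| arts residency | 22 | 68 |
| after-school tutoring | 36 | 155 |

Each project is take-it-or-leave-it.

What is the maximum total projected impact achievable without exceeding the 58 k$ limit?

Taking the top-ratio projects first gives youth orchestra + food-bank expansion + after-school tutoring for 180 (46 k$).
The 10 k$ tied up in youth orchestra and food-bank expansion is better spent on arts residency — total rises to 223 (58 k$).
No other feasible combination exceeds 223.

223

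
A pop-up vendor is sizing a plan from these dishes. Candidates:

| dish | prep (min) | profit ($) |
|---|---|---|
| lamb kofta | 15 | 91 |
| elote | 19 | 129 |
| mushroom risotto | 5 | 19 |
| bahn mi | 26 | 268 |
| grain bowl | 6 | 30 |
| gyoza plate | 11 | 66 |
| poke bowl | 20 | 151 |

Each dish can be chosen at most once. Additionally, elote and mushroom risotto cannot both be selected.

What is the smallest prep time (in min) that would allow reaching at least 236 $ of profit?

26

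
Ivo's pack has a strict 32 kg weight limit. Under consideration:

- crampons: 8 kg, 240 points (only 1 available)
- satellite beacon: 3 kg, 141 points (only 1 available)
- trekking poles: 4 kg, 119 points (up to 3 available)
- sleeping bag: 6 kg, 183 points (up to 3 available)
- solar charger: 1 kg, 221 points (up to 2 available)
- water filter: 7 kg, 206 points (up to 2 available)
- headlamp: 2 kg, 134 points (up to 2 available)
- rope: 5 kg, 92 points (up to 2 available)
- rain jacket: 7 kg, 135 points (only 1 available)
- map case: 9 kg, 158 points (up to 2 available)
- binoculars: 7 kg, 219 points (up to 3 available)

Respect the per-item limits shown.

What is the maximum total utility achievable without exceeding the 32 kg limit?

1555

Taking the top-ratio items first gives satellite beacon + 2×solar charger + 2×headlamp + 3×binoculars for 1508 (30 kg).
Replace 2×binoculars with trekking poles + 2×sleeping bag: the trade gains 47 net, giving 1555 at 32 kg.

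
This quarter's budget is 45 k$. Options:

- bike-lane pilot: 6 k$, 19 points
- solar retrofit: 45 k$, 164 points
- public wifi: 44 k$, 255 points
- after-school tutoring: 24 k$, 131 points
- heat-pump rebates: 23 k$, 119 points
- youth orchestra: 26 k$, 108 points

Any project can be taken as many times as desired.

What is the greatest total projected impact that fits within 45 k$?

255

Taking public wifi: 44 k$ used, 255 in projected impact.
Nothing else within 45 k$ beats 255.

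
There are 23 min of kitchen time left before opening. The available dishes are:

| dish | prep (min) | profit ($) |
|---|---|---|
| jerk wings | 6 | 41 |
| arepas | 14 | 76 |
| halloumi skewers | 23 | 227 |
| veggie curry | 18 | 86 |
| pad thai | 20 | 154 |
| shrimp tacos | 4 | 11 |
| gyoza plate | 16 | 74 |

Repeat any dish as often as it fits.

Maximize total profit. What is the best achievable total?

227

Ranking by ratio (profit/min): halloumi skewers 9.87, pad thai 7.70, jerk wings 6.83.
Halloumi skewers uses 23 of the 23 min and totals 227.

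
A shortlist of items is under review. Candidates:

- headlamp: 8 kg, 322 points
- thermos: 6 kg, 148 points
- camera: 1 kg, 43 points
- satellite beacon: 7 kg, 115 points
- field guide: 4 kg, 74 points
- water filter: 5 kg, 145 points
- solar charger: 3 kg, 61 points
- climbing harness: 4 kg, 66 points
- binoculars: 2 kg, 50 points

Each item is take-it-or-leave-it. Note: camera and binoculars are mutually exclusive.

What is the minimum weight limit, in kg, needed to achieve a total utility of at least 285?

8

Need the lightest bundle worth ≥ 285.
Taking headlamp gives 322 (≥ 285) for 8 kg.
Below 8 kg the best achievable stays under 285.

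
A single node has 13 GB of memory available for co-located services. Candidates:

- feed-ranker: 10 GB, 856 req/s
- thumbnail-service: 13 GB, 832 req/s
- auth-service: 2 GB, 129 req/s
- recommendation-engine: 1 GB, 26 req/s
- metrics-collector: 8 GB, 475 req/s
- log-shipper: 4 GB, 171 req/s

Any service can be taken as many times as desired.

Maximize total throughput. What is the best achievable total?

1011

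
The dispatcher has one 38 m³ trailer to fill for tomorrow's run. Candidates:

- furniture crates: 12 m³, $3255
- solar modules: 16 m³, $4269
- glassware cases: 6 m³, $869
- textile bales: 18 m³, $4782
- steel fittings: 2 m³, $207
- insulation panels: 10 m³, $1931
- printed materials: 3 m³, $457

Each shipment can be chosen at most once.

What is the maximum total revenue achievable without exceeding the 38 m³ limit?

9508

Density check — furniture crates 271.25, solar modules 266.81, textile bales 265.67, insulation panels 193.10 are the best per m³.
A density-first pass picks furniture crates + solar modules + insulation panels — 9455 at 38 m³.
Replace furniture crates and insulation panels with textile bales + printed materials: the trade gains 53 net, giving 9508 at 37 m³.
The closest alternative, furniture crates + solar modules + insulation panels, reaches only 9455.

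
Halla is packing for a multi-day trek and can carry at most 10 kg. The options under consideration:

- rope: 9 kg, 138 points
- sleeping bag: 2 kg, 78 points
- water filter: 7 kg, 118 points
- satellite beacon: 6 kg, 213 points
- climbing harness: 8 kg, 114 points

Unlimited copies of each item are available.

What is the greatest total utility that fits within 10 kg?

Taking 5×sleeping bag: 10 kg used, 390 in utility.
No other feasible combination exceeds 390.

390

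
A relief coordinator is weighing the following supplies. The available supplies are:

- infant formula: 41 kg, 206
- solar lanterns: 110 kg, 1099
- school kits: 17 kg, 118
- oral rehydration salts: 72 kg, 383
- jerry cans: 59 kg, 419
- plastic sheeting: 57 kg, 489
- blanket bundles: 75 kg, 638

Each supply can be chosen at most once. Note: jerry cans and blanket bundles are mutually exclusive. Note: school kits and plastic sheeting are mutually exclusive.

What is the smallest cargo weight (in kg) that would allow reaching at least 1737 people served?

Need the lightest bundle worth ≥ 1737.
Taking solar lanterns + blanket bundles gives 1737 (≥ 1737) for 185 kg.
No combination under 185 kg hits 1737.

185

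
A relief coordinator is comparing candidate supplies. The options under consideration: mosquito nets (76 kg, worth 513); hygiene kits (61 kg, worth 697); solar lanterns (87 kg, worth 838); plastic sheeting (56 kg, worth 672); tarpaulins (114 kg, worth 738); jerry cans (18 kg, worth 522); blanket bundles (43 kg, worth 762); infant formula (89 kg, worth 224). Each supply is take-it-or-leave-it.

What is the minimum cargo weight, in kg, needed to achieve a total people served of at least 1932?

Minimise kg subject to total people served ≥ 1932.
plastic sheeting + jerry cans + blanket bundles reaches 1956 using 117 kg.
Any bundle with less than 117 kg falls short of 1932.

117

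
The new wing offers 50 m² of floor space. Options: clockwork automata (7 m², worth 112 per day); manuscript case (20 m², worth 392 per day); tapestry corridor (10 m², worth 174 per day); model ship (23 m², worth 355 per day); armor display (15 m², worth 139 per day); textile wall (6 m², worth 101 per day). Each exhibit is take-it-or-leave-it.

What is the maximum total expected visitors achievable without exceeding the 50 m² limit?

Ranking by ratio (expected visitors/m²): manuscript case 19.60, tapestry corridor 17.40, textile wall 16.83.
The ratio heuristic lands on clockwork automata + manuscript case + tapestry corridor + textile wall (779) but leaves 7 m² idle.
Dropping tapestry corridor and textile wall frees 16 m²; slotting in model ship (23 m²) lifts the total to 859 at 50 m².
The closest alternative, manuscript case + model ship + textile wall, reaches only 848.

859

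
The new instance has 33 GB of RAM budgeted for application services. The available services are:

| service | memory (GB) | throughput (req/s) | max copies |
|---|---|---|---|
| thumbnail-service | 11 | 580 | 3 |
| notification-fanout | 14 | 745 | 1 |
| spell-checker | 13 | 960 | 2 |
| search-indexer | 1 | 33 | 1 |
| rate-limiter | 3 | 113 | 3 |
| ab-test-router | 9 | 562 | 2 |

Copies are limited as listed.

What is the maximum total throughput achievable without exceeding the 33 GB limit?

Best packing: 2×spell-checker + search-indexer + 2×rate-limiter — 33 GB, 2179 total.
Every other selection either busts 33 GB or exceeds an availability limit or fails to beat 2179.

2179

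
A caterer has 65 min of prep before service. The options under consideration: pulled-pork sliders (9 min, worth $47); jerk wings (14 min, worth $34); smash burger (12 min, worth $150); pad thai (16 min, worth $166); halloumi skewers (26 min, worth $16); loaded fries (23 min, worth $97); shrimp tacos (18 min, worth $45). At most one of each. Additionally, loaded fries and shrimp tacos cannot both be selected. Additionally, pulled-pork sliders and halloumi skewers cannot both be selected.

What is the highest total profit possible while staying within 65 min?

460

By profit per min: smash burger 12.50, pad thai 10.38, pulled-pork sliders 5.22 lead.
Taking pulled-pork sliders + smash burger + pad thai + loaded fries: 60 min used, 460 in profit.
An exhaustive check of the 128 subsets confirms 460.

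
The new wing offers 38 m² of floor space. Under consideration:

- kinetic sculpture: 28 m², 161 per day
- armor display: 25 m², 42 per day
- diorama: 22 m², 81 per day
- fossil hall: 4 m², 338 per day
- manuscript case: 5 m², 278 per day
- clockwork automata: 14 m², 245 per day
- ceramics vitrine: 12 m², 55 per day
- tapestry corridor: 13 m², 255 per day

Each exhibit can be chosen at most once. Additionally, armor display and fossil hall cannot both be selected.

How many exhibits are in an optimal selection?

The maximum expected visitors within 38 m² is 1116.
For example fossil hall + manuscript case + clockwork automata + tapestry corridor achieves it, using 36 m².
All optima have 4 exhibits.

4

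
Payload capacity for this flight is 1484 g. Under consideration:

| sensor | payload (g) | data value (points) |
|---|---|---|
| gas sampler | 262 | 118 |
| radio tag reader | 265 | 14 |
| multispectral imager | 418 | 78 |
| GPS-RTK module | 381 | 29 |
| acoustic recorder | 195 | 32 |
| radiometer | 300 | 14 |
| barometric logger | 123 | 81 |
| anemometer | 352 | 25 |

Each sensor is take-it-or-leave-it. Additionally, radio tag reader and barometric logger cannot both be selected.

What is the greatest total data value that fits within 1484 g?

Density check — barometric logger 0.66, gas sampler 0.45, multispectral imager 0.19 are the best per g.
Best packing: gas sampler + multispectral imager + GPS-RTK module + acoustic recorder + barometric logger — 1379 g, 338 total.

338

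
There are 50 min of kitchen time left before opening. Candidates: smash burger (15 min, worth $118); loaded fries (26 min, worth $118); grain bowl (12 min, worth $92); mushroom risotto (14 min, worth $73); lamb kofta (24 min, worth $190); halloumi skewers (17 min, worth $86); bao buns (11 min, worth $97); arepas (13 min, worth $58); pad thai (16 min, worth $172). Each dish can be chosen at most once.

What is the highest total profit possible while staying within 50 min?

405

A density-first pass picks smash burger + bao buns + pad thai — 387 at 42 min.
Dropping pad thai frees 16 min; slotting in lamb kofta (24 min) lifts the total to 405 at 50 min.
The closest alternative, smash burger + bao buns + pad thai, reaches only 387.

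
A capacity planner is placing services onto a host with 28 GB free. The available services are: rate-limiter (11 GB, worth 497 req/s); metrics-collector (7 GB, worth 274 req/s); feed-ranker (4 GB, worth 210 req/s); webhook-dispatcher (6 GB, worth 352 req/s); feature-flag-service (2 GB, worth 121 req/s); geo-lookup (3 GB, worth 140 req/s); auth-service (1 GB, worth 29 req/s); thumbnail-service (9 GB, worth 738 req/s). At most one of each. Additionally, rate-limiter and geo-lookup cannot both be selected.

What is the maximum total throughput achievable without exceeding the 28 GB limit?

1708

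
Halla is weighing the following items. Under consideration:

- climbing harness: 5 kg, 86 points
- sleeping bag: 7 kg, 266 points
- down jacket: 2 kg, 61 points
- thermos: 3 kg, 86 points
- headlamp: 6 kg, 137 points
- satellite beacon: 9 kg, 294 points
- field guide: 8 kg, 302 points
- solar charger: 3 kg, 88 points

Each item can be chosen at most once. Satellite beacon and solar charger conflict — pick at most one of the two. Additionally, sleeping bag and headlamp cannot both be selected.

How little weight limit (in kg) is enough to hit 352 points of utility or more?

10

Minimise kg subject to total utility ≥ 352.
sleeping bag + thermos: 352 utility at 10 kg.
Below 10 kg the best achievable stays under 352.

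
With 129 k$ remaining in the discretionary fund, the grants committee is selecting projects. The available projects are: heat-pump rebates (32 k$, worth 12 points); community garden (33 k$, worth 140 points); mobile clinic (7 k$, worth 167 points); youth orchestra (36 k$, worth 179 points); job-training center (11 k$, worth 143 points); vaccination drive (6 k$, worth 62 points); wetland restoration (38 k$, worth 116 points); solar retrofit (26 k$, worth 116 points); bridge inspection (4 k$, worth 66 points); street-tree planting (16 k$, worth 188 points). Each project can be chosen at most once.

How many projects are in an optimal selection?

The maximum projected impact within 129 k$ is 945.
community garden + mobile clinic + youth orchestra + job-training center + vaccination drive + bridge inspection + street-tree planting hits 945 at 113 k$.
Any selection reaching 945 contains exactly 7 projects.

7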